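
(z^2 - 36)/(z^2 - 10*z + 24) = (z + 6)/(z - 4)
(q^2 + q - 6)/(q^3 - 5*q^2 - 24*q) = (q - 2)/(q*(q - 8))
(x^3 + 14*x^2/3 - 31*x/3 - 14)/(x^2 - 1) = (x^2 + 11*x/3 - 14)/(x - 1)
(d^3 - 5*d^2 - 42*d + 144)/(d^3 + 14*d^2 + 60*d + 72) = (d^2 - 11*d + 24)/(d^2 + 8*d + 12)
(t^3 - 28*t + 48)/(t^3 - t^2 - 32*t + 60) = (t - 4)/(t - 5)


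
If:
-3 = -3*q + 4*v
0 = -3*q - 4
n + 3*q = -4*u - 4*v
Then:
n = 11 - 4*u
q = -4/3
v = -7/4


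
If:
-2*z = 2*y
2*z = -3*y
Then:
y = 0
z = 0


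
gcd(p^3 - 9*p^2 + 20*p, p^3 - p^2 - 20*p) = p^2 - 5*p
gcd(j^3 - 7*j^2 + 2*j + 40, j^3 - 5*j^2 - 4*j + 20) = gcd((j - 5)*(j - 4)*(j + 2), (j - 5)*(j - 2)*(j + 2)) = j^2 - 3*j - 10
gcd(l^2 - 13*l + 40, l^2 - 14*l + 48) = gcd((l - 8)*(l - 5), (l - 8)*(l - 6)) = l - 8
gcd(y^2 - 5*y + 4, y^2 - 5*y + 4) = y^2 - 5*y + 4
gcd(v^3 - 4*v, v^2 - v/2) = v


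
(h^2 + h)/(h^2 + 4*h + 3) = h/(h + 3)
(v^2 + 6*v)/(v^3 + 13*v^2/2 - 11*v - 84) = 2*v/(2*v^2 + v - 28)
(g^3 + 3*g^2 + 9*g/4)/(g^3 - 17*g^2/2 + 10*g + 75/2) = g*(2*g + 3)/(2*(g^2 - 10*g + 25))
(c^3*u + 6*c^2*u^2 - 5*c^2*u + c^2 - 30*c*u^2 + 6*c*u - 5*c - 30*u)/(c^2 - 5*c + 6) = (c^3*u + 6*c^2*u^2 - 5*c^2*u + c^2 - 30*c*u^2 + 6*c*u - 5*c - 30*u)/(c^2 - 5*c + 6)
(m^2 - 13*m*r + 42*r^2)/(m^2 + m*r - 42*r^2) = (m - 7*r)/(m + 7*r)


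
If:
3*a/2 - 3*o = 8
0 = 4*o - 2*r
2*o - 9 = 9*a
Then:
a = -43/24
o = -57/16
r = -57/8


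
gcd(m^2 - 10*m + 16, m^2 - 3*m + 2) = m - 2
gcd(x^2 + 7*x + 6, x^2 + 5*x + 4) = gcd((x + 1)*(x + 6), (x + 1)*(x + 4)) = x + 1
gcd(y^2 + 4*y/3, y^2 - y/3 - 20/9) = y + 4/3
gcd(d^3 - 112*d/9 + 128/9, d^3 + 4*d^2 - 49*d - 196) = d + 4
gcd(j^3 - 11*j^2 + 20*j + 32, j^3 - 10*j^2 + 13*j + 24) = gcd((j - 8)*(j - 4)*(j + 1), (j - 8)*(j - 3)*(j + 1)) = j^2 - 7*j - 8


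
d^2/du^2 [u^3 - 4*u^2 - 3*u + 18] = 6*u - 8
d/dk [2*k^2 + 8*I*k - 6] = 4*k + 8*I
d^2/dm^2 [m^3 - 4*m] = 6*m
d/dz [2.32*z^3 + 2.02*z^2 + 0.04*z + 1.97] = 6.96*z^2 + 4.04*z + 0.04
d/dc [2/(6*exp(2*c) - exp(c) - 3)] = (2 - 24*exp(c))*exp(c)/(-6*exp(2*c) + exp(c) + 3)^2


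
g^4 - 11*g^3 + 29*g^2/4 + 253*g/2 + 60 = (g - 8)*(g - 6)*(g + 1/2)*(g + 5/2)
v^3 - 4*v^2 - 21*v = v*(v - 7)*(v + 3)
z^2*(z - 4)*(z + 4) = z^4 - 16*z^2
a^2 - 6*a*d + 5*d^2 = (a - 5*d)*(a - d)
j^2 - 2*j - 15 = (j - 5)*(j + 3)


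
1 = 1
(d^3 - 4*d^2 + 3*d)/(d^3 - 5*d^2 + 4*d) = (d - 3)/(d - 4)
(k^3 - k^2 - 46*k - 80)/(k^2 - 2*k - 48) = (k^2 + 7*k + 10)/(k + 6)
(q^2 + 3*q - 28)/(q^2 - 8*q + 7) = (q^2 + 3*q - 28)/(q^2 - 8*q + 7)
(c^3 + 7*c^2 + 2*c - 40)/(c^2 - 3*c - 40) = (c^2 + 2*c - 8)/(c - 8)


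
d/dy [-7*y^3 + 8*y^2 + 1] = y*(16 - 21*y)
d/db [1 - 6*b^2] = -12*b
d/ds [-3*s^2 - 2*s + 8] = -6*s - 2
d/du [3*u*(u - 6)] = 6*u - 18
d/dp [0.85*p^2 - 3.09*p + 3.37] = 1.7*p - 3.09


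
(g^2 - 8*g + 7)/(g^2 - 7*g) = (g - 1)/g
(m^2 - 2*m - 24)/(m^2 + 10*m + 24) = (m - 6)/(m + 6)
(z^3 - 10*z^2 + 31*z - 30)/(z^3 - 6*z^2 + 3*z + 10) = (z - 3)/(z + 1)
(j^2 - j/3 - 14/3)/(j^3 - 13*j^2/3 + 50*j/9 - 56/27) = 9*(j + 2)/(9*j^2 - 18*j + 8)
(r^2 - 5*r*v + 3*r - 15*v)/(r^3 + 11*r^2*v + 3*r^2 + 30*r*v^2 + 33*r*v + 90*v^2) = (r - 5*v)/(r^2 + 11*r*v + 30*v^2)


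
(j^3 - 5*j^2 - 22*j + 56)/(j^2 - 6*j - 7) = (j^2 + 2*j - 8)/(j + 1)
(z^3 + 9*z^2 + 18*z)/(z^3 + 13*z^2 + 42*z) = (z + 3)/(z + 7)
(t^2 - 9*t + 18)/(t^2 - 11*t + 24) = (t - 6)/(t - 8)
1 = 1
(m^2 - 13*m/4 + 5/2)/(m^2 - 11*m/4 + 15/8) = 2*(m - 2)/(2*m - 3)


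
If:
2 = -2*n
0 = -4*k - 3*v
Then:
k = -3*v/4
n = -1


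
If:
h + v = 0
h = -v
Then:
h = -v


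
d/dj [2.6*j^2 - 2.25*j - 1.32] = 5.2*j - 2.25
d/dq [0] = 0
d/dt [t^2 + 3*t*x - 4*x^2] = 2*t + 3*x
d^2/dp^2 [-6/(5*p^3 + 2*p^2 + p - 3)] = 12*((15*p + 2)*(5*p^3 + 2*p^2 + p - 3) - (15*p^2 + 4*p + 1)^2)/(5*p^3 + 2*p^2 + p - 3)^3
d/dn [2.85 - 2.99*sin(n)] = -2.99*cos(n)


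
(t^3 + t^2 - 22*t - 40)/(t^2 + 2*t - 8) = (t^2 - 3*t - 10)/(t - 2)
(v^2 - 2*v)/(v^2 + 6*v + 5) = v*(v - 2)/(v^2 + 6*v + 5)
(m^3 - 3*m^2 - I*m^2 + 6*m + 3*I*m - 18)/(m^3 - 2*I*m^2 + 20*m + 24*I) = (m^2 - 3*m*(1 + I) + 9*I)/(m^2 - 4*I*m + 12)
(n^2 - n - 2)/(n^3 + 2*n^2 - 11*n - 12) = (n - 2)/(n^2 + n - 12)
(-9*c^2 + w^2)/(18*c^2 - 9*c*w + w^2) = (3*c + w)/(-6*c + w)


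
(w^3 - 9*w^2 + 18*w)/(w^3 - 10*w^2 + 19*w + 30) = w*(w - 3)/(w^2 - 4*w - 5)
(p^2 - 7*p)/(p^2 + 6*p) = (p - 7)/(p + 6)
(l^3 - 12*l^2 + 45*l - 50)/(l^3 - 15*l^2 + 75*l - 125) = (l - 2)/(l - 5)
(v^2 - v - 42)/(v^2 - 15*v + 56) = (v + 6)/(v - 8)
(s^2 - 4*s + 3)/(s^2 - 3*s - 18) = (-s^2 + 4*s - 3)/(-s^2 + 3*s + 18)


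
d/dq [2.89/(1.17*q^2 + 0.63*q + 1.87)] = (-6.7626*q - 1.8207)/(1.17*q^2 + 0.63*q + 1.87)^2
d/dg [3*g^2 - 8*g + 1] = 6*g - 8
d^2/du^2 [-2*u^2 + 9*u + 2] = -4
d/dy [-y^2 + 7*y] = 7 - 2*y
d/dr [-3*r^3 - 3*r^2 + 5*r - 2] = -9*r^2 - 6*r + 5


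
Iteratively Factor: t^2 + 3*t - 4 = (t - 1)*(t + 4)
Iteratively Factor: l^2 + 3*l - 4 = (l - 1)*(l + 4)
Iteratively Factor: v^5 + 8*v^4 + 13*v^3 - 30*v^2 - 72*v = (v - 2)*(v^4 + 10*v^3 + 33*v^2 + 36*v) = v*(v - 2)*(v^3 + 10*v^2 + 33*v + 36) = v*(v - 2)*(v + 3)*(v^2 + 7*v + 12) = v*(v - 2)*(v + 3)^2*(v + 4)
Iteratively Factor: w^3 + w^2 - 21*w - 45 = (w - 5)*(w^2 + 6*w + 9) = (w - 5)*(w + 3)*(w + 3)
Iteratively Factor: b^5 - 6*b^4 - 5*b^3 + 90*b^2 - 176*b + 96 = (b - 3)*(b^4 - 3*b^3 - 14*b^2 + 48*b - 32) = (b - 4)*(b - 3)*(b^3 + b^2 - 10*b + 8) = (b - 4)*(b - 3)*(b - 2)*(b^2 + 3*b - 4) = (b - 4)*(b - 3)*(b - 2)*(b + 4)*(b - 1)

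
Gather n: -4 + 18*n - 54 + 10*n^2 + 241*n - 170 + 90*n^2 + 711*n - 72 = 100*n^2 + 970*n - 300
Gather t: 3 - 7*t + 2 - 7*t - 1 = 4 - 14*t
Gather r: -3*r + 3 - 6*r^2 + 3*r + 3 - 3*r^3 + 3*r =-3*r^3 - 6*r^2 + 3*r + 6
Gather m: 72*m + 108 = 72*m + 108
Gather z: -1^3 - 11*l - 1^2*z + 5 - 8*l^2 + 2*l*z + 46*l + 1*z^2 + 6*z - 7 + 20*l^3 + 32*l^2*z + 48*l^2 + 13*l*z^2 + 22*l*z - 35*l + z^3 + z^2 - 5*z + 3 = 20*l^3 + 40*l^2 + z^3 + z^2*(13*l + 2) + z*(32*l^2 + 24*l)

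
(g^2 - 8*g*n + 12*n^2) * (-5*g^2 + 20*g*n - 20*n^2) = -5*g^4 + 60*g^3*n - 240*g^2*n^2 + 400*g*n^3 - 240*n^4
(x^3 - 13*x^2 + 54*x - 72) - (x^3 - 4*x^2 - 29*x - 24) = -9*x^2 + 83*x - 48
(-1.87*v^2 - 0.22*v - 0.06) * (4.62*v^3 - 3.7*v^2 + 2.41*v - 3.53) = -8.6394*v^5 + 5.9026*v^4 - 3.9699*v^3 + 6.2929*v^2 + 0.632*v + 0.2118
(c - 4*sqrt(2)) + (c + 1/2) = 2*c - 4*sqrt(2) + 1/2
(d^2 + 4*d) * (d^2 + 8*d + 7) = d^4 + 12*d^3 + 39*d^2 + 28*d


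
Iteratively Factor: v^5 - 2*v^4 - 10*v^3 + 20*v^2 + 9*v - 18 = (v - 2)*(v^4 - 10*v^2 + 9) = (v - 2)*(v + 3)*(v^3 - 3*v^2 - v + 3) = (v - 3)*(v - 2)*(v + 3)*(v^2 - 1) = (v - 3)*(v - 2)*(v - 1)*(v + 3)*(v + 1)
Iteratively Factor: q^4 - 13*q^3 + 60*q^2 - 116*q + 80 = (q - 5)*(q^3 - 8*q^2 + 20*q - 16) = (q - 5)*(q - 2)*(q^2 - 6*q + 8) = (q - 5)*(q - 2)^2*(q - 4)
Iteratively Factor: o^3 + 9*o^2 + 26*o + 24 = (o + 2)*(o^2 + 7*o + 12) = (o + 2)*(o + 3)*(o + 4)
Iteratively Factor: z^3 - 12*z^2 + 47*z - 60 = (z - 3)*(z^2 - 9*z + 20) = (z - 4)*(z - 3)*(z - 5)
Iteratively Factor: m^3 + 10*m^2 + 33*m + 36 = (m + 4)*(m^2 + 6*m + 9) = (m + 3)*(m + 4)*(m + 3)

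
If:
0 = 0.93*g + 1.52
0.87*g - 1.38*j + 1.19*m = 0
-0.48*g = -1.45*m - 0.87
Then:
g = -1.63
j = -2.01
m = -1.14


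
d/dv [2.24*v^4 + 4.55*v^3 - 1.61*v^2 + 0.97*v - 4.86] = 8.96*v^3 + 13.65*v^2 - 3.22*v + 0.97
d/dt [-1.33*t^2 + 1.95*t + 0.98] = 1.95 - 2.66*t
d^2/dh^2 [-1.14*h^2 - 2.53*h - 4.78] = -2.28000000000000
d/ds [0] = 0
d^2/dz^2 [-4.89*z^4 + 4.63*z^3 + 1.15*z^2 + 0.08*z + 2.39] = -58.68*z^2 + 27.78*z + 2.3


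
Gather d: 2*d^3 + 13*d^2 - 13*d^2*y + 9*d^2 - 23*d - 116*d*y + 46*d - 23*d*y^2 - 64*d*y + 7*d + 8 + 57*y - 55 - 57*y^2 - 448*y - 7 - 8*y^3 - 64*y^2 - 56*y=2*d^3 + d^2*(22 - 13*y) + d*(-23*y^2 - 180*y + 30) - 8*y^3 - 121*y^2 - 447*y - 54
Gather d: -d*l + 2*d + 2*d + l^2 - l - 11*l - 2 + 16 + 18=d*(4 - l) + l^2 - 12*l + 32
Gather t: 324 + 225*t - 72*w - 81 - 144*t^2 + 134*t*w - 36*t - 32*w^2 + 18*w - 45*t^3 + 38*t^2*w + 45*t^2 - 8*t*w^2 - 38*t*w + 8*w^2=-45*t^3 + t^2*(38*w - 99) + t*(-8*w^2 + 96*w + 189) - 24*w^2 - 54*w + 243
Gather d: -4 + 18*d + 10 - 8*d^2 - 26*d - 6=-8*d^2 - 8*d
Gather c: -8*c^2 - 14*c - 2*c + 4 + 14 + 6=-8*c^2 - 16*c + 24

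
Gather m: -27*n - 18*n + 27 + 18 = 45 - 45*n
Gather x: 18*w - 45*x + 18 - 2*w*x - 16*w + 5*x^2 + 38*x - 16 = 2*w + 5*x^2 + x*(-2*w - 7) + 2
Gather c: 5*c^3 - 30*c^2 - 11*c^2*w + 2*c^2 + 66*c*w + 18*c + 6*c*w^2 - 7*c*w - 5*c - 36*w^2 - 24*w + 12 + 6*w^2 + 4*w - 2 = 5*c^3 + c^2*(-11*w - 28) + c*(6*w^2 + 59*w + 13) - 30*w^2 - 20*w + 10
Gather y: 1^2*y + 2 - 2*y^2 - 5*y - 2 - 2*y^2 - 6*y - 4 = -4*y^2 - 10*y - 4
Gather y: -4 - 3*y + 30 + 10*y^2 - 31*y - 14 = 10*y^2 - 34*y + 12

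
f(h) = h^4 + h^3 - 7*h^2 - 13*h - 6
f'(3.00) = 80.00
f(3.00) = 0.00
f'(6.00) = 875.00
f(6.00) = 1176.00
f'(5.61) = 709.11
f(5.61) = 867.82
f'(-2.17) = -9.37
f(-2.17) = 1.20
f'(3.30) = 117.22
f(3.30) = 29.40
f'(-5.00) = -368.00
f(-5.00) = 384.00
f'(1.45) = -14.80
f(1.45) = -32.10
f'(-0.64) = -3.86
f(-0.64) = -0.64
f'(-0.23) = -9.67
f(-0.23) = -3.39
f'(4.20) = 277.47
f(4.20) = 201.18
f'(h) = 4*h^3 + 3*h^2 - 14*h - 13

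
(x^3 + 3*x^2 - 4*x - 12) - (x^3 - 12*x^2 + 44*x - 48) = 15*x^2 - 48*x + 36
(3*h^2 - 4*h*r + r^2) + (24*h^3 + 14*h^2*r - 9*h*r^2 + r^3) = 24*h^3 + 14*h^2*r + 3*h^2 - 9*h*r^2 - 4*h*r + r^3 + r^2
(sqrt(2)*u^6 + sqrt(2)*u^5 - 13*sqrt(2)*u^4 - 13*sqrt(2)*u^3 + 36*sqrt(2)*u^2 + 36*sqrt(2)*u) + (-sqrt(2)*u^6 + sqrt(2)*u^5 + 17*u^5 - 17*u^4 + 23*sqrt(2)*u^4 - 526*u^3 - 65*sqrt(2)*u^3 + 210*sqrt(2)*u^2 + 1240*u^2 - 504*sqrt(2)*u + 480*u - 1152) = 2*sqrt(2)*u^5 + 17*u^5 - 17*u^4 + 10*sqrt(2)*u^4 - 526*u^3 - 78*sqrt(2)*u^3 + 246*sqrt(2)*u^2 + 1240*u^2 - 468*sqrt(2)*u + 480*u - 1152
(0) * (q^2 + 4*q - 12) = 0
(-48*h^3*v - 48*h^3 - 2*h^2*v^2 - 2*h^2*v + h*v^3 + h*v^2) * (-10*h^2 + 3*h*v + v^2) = 480*h^5*v + 480*h^5 - 124*h^4*v^2 - 124*h^4*v - 64*h^3*v^3 - 64*h^3*v^2 + h^2*v^4 + h^2*v^3 + h*v^5 + h*v^4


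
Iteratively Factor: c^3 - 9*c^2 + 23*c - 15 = (c - 3)*(c^2 - 6*c + 5) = (c - 3)*(c - 1)*(c - 5)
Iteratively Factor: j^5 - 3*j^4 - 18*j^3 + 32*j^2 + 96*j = (j - 4)*(j^4 + j^3 - 14*j^2 - 24*j) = (j - 4)^2*(j^3 + 5*j^2 + 6*j) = (j - 4)^2*(j + 2)*(j^2 + 3*j) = j*(j - 4)^2*(j + 2)*(j + 3)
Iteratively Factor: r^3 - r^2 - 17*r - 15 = (r - 5)*(r^2 + 4*r + 3) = (r - 5)*(r + 3)*(r + 1)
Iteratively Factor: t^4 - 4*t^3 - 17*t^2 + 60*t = (t)*(t^3 - 4*t^2 - 17*t + 60) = t*(t - 3)*(t^2 - t - 20) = t*(t - 5)*(t - 3)*(t + 4)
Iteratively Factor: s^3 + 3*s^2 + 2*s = (s)*(s^2 + 3*s + 2) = s*(s + 2)*(s + 1)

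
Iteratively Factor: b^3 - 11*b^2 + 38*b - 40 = (b - 5)*(b^2 - 6*b + 8) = (b - 5)*(b - 4)*(b - 2)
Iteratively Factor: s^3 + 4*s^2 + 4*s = (s + 2)*(s^2 + 2*s) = s*(s + 2)*(s + 2)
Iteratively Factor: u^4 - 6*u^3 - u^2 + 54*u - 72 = (u - 4)*(u^3 - 2*u^2 - 9*u + 18) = (u - 4)*(u - 2)*(u^2 - 9) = (u - 4)*(u - 2)*(u + 3)*(u - 3)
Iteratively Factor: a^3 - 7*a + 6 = (a - 1)*(a^2 + a - 6) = (a - 2)*(a - 1)*(a + 3)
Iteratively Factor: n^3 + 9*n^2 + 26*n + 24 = (n + 4)*(n^2 + 5*n + 6) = (n + 2)*(n + 4)*(n + 3)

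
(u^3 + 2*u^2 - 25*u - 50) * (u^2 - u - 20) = u^5 + u^4 - 47*u^3 - 65*u^2 + 550*u + 1000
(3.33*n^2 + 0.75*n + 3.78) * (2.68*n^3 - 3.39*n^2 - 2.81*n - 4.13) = 8.9244*n^5 - 9.2787*n^4 - 1.7694*n^3 - 28.6746*n^2 - 13.7193*n - 15.6114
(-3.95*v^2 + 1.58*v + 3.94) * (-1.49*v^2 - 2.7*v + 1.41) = 5.8855*v^4 + 8.3108*v^3 - 15.7061*v^2 - 8.4102*v + 5.5554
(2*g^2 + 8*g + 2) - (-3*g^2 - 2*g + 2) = 5*g^2 + 10*g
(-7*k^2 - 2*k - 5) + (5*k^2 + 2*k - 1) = -2*k^2 - 6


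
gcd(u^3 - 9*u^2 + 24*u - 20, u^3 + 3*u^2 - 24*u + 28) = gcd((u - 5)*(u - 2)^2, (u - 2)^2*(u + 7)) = u^2 - 4*u + 4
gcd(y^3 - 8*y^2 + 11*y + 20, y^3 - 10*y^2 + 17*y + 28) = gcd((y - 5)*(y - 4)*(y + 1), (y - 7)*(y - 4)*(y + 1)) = y^2 - 3*y - 4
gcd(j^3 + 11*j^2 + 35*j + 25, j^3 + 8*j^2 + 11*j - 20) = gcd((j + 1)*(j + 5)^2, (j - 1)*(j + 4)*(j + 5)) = j + 5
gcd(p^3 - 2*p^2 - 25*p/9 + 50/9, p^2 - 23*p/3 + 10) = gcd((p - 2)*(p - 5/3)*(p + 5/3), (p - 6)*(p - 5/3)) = p - 5/3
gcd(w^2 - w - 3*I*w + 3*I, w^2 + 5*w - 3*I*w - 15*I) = w - 3*I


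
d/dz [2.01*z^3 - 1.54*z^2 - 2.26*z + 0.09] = 6.03*z^2 - 3.08*z - 2.26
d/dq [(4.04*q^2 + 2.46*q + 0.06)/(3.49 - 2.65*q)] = (-10.706*q^2 + 28.1992*q + 8.7444)/(7.0225*q^2 - 18.497*q + 12.1801)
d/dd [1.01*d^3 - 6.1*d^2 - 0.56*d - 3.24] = 3.03*d^2 - 12.2*d - 0.56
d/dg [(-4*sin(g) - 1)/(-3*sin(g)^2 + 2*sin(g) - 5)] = 2*(-6*sin(g)^2 - 3*sin(g) + 11)*cos(g)/(3*sin(g)^2 - 2*sin(g) + 5)^2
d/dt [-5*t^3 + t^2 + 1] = t*(2 - 15*t)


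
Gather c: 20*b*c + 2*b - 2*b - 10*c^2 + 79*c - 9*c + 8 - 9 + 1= -10*c^2 + c*(20*b + 70)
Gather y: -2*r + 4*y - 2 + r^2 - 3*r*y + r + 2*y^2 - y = r^2 - r + 2*y^2 + y*(3 - 3*r) - 2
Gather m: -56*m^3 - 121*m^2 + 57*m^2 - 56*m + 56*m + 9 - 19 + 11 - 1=-56*m^3 - 64*m^2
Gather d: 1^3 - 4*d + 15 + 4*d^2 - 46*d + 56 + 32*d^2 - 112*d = 36*d^2 - 162*d + 72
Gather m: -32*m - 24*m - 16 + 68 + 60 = 112 - 56*m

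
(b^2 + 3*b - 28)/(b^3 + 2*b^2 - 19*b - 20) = (b + 7)/(b^2 + 6*b + 5)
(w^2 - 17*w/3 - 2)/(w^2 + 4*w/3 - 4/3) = (3*w^2 - 17*w - 6)/(3*w^2 + 4*w - 4)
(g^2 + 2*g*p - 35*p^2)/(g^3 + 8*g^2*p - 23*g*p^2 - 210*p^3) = 1/(g + 6*p)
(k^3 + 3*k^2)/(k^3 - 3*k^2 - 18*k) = k/(k - 6)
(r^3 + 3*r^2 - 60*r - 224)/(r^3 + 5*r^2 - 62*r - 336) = (r + 4)/(r + 6)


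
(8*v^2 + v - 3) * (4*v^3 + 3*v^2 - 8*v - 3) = 32*v^5 + 28*v^4 - 73*v^3 - 41*v^2 + 21*v + 9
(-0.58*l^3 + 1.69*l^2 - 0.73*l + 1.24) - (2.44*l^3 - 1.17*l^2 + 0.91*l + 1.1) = -3.02*l^3 + 2.86*l^2 - 1.64*l + 0.14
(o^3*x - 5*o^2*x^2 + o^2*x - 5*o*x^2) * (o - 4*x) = o^4*x - 9*o^3*x^2 + o^3*x + 20*o^2*x^3 - 9*o^2*x^2 + 20*o*x^3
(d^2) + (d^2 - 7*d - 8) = 2*d^2 - 7*d - 8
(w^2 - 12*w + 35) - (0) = w^2 - 12*w + 35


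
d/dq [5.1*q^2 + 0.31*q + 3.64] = 10.2*q + 0.31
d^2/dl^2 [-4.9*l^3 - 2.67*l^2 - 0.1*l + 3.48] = -29.4*l - 5.34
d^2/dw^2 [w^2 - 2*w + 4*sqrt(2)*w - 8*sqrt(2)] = 2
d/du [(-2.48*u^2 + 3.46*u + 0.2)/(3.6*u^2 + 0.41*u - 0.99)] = (-13.4728*u^2 + 3.4704*u - 3.5074)/(12.96*u^4 + 2.952*u^3 - 6.9599*u^2 - 0.8118*u + 0.9801)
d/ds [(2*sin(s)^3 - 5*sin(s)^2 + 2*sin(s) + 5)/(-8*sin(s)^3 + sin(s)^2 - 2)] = 2*(-19*sin(s)^4 + 16*sin(s)^3 + 53*sin(s)^2 + 5*sin(s) - 2)*cos(s)/(8*sin(s)^3 - sin(s)^2 + 2)^2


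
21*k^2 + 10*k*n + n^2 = (3*k + n)*(7*k + n)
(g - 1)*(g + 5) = g^2 + 4*g - 5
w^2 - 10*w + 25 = (w - 5)^2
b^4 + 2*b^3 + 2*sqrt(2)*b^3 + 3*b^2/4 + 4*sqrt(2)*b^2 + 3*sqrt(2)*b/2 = b*(b + 1/2)*(b + 3/2)*(b + 2*sqrt(2))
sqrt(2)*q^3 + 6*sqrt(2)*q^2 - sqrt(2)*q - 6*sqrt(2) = (q - 1)*(q + 6)*(sqrt(2)*q + sqrt(2))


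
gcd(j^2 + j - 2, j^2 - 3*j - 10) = j + 2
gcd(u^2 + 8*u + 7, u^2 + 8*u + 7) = u^2 + 8*u + 7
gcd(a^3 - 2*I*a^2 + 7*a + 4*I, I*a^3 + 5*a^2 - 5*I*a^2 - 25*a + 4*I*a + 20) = 1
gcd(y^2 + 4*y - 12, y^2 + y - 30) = y + 6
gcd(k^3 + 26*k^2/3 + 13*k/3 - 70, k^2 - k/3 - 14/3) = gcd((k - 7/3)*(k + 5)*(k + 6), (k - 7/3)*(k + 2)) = k - 7/3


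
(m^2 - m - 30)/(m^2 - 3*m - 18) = (m + 5)/(m + 3)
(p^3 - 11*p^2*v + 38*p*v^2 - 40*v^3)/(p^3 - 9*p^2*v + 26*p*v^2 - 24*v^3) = (p - 5*v)/(p - 3*v)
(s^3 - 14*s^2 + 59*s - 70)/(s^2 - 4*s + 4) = (s^2 - 12*s + 35)/(s - 2)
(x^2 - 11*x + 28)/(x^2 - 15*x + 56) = (x - 4)/(x - 8)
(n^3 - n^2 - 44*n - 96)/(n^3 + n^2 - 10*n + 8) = (n^2 - 5*n - 24)/(n^2 - 3*n + 2)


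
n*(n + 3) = n^2 + 3*n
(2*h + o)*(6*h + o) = 12*h^2 + 8*h*o + o^2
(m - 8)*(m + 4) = m^2 - 4*m - 32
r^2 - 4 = (r - 2)*(r + 2)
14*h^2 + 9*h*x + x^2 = (2*h + x)*(7*h + x)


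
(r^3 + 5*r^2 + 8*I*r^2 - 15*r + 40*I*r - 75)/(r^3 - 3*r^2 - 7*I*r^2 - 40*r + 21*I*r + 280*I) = (r^2 + 8*I*r - 15)/(r^2 - r*(8 + 7*I) + 56*I)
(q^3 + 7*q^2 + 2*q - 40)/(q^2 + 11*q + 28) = (q^2 + 3*q - 10)/(q + 7)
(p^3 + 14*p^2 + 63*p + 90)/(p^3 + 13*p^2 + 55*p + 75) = (p + 6)/(p + 5)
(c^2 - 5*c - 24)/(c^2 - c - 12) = (c - 8)/(c - 4)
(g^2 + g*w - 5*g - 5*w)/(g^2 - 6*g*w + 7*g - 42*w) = (g^2 + g*w - 5*g - 5*w)/(g^2 - 6*g*w + 7*g - 42*w)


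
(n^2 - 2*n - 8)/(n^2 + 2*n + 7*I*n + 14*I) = (n - 4)/(n + 7*I)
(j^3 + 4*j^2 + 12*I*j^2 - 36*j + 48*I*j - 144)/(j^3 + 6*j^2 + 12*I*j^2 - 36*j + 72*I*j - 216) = (j + 4)/(j + 6)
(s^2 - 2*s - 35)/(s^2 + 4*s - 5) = (s - 7)/(s - 1)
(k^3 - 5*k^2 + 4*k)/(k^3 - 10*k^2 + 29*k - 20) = k/(k - 5)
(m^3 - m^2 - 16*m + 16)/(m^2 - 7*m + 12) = (m^2 + 3*m - 4)/(m - 3)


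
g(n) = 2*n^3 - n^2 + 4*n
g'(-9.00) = 508.00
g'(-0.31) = 5.20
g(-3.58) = -118.90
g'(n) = 6*n^2 - 2*n + 4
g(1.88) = 17.27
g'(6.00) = 208.00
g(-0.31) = -1.40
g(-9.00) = -1575.00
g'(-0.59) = 7.27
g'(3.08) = 54.76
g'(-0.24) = 4.83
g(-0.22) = -0.95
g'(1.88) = 21.45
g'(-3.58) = 88.06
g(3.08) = 61.27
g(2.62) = 39.59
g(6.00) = 420.00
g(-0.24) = -1.05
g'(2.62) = 39.95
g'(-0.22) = 4.73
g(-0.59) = -3.12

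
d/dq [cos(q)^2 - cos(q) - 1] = sin(q) - sin(2*q)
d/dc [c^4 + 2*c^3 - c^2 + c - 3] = 4*c^3 + 6*c^2 - 2*c + 1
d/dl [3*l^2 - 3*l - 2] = 6*l - 3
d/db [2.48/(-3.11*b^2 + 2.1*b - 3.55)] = (15.4256*b - 5.208)/(3.11*b^2 - 2.1*b + 3.55)^2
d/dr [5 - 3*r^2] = -6*r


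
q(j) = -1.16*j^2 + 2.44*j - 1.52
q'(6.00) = -11.48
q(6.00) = -28.64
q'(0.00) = 2.44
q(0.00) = -1.52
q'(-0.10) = 2.67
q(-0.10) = -1.78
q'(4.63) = -8.30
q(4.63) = -15.09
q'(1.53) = -1.11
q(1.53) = -0.50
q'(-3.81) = 11.28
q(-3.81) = -27.66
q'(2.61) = -3.62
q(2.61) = -3.05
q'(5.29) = -9.83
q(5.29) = -21.07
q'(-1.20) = 5.22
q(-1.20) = -6.12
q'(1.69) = -1.48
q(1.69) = -0.71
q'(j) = 2.44 - 2.32*j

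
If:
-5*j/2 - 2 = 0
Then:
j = -4/5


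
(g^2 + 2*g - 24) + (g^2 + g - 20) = 2*g^2 + 3*g - 44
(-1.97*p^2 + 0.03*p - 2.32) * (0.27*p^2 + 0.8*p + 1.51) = -0.5319*p^4 - 1.5679*p^3 - 3.5771*p^2 - 1.8107*p - 3.5032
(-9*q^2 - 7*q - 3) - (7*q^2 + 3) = -16*q^2 - 7*q - 6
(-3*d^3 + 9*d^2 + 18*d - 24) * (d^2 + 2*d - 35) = -3*d^5 + 3*d^4 + 141*d^3 - 303*d^2 - 678*d + 840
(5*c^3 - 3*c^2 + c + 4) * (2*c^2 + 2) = 10*c^5 - 6*c^4 + 12*c^3 + 2*c^2 + 2*c + 8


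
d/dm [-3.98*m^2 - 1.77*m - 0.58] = -7.96*m - 1.77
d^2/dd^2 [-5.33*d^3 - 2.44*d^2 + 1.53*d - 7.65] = -31.98*d - 4.88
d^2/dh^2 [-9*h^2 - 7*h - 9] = -18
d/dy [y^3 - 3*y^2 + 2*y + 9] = 3*y^2 - 6*y + 2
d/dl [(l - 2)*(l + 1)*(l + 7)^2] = 4*l^3 + 39*l^2 + 66*l - 77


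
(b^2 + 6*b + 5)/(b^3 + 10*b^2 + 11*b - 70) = (b + 1)/(b^2 + 5*b - 14)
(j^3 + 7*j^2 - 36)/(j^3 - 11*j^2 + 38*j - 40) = (j^2 + 9*j + 18)/(j^2 - 9*j + 20)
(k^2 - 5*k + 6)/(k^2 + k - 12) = (k - 2)/(k + 4)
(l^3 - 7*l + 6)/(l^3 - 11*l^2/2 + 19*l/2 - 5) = 2*(l + 3)/(2*l - 5)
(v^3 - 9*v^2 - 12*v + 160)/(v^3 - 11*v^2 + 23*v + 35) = (v^2 - 4*v - 32)/(v^2 - 6*v - 7)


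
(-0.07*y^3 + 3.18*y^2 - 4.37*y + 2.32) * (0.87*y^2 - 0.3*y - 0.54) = -0.0609*y^5 + 2.7876*y^4 - 4.7181*y^3 + 1.6122*y^2 + 1.6638*y - 1.2528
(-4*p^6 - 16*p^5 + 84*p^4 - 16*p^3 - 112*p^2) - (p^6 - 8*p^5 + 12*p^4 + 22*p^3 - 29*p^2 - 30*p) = -5*p^6 - 8*p^5 + 72*p^4 - 38*p^3 - 83*p^2 + 30*p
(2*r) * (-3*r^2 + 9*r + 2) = -6*r^3 + 18*r^2 + 4*r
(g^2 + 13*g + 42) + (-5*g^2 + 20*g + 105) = -4*g^2 + 33*g + 147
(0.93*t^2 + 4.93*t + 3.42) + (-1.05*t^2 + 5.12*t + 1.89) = -0.12*t^2 + 10.05*t + 5.31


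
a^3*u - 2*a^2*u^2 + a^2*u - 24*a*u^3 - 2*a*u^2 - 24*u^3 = (a - 6*u)*(a + 4*u)*(a*u + u)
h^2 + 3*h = h*(h + 3)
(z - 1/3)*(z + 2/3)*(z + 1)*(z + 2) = z^4 + 10*z^3/3 + 25*z^2/9 - 4/9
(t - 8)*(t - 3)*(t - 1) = t^3 - 12*t^2 + 35*t - 24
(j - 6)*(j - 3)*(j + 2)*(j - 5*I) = j^4 - 7*j^3 - 5*I*j^3 + 35*I*j^2 + 36*j - 180*I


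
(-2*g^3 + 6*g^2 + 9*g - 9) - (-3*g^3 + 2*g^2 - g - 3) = g^3 + 4*g^2 + 10*g - 6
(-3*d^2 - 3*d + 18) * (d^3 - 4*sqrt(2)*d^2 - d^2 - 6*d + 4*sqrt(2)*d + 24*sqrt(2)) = -3*d^5 + 12*sqrt(2)*d^4 + 39*d^3 - 156*sqrt(2)*d^2 - 108*d + 432*sqrt(2)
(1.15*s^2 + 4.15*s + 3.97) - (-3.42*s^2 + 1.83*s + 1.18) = 4.57*s^2 + 2.32*s + 2.79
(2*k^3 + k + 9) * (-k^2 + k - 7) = -2*k^5 + 2*k^4 - 15*k^3 - 8*k^2 + 2*k - 63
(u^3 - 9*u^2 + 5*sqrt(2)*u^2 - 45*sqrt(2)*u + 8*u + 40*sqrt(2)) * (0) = 0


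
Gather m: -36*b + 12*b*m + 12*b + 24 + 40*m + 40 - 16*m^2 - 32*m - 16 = -24*b - 16*m^2 + m*(12*b + 8) + 48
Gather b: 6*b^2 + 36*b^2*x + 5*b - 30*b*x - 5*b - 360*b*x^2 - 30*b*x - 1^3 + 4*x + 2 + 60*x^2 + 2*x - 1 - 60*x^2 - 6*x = b^2*(36*x + 6) + b*(-360*x^2 - 60*x)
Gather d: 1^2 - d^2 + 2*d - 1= -d^2 + 2*d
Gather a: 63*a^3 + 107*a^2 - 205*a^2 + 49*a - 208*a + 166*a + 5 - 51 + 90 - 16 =63*a^3 - 98*a^2 + 7*a + 28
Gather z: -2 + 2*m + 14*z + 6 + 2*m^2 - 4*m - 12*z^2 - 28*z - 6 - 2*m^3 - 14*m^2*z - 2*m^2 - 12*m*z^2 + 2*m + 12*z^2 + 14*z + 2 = -2*m^3 - 14*m^2*z - 12*m*z^2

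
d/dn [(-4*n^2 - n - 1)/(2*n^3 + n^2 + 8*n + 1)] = (8*n^4 + 4*n^3 - 25*n^2 - 6*n + 7)/(4*n^6 + 4*n^5 + 33*n^4 + 20*n^3 + 66*n^2 + 16*n + 1)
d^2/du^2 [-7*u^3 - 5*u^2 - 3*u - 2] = -42*u - 10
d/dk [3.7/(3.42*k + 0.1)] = -12.654/(3.42*k + 0.1)^2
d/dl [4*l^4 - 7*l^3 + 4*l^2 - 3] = l*(16*l^2 - 21*l + 8)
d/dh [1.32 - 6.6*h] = -6.60000000000000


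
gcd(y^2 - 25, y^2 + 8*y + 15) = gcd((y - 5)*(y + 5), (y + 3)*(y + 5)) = y + 5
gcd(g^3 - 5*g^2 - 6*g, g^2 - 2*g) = g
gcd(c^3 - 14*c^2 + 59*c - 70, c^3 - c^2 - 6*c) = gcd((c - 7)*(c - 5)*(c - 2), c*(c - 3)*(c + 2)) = 1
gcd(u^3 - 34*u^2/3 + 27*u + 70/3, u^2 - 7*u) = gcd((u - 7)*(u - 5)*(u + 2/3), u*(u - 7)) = u - 7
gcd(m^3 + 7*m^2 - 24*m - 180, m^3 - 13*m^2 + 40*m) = m - 5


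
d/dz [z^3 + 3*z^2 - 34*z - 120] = 3*z^2 + 6*z - 34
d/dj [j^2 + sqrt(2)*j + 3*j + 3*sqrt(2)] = 2*j + sqrt(2) + 3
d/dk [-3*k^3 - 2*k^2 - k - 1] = -9*k^2 - 4*k - 1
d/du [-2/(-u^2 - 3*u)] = 2*(-2*u - 3)/(u^2*(u + 3)^2)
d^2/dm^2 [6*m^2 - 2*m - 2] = 12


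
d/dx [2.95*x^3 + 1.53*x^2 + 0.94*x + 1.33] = 8.85*x^2 + 3.06*x + 0.94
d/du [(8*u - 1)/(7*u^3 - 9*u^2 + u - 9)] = (56*u^3 - 72*u^2 + 8*u - (8*u - 1)*(21*u^2 - 18*u + 1) - 72)/(7*u^3 - 9*u^2 + u - 9)^2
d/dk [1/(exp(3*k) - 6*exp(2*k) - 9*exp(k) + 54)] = 3*(-exp(2*k) + 4*exp(k) + 3)*exp(k)/(exp(3*k) - 6*exp(2*k) - 9*exp(k) + 54)^2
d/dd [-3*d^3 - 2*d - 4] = -9*d^2 - 2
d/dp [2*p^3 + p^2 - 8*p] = 6*p^2 + 2*p - 8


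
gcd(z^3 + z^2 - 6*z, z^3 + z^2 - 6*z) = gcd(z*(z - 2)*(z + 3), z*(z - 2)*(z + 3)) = z^3 + z^2 - 6*z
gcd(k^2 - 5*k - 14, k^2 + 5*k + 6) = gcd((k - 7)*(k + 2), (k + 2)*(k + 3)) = k + 2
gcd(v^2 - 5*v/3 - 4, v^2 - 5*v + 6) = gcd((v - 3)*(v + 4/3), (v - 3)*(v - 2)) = v - 3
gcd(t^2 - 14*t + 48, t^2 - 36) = t - 6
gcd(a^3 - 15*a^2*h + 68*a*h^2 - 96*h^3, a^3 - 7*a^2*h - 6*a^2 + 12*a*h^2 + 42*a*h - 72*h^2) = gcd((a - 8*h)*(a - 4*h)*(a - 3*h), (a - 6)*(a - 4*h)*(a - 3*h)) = a^2 - 7*a*h + 12*h^2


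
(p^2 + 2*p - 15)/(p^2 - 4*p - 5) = (-p^2 - 2*p + 15)/(-p^2 + 4*p + 5)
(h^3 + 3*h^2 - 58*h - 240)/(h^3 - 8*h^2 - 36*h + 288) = (h + 5)/(h - 6)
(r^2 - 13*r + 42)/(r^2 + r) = (r^2 - 13*r + 42)/(r*(r + 1))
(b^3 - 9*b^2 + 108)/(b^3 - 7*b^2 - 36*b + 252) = (b^2 - 3*b - 18)/(b^2 - b - 42)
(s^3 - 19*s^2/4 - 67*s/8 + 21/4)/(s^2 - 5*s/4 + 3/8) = (4*s^2 - 17*s - 42)/(4*s - 3)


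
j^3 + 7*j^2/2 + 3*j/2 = j*(j + 1/2)*(j + 3)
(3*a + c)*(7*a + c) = 21*a^2 + 10*a*c + c^2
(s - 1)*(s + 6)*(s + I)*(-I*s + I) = -I*s^4 + s^3 - 4*I*s^3 + 4*s^2 + 11*I*s^2 - 11*s - 6*I*s + 6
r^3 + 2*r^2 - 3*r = r*(r - 1)*(r + 3)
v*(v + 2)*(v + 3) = v^3 + 5*v^2 + 6*v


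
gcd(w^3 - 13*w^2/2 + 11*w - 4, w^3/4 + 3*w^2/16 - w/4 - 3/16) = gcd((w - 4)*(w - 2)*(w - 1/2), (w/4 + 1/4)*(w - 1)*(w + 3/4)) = 1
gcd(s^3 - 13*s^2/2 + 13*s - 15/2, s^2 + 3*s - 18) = s - 3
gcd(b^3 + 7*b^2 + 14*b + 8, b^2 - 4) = b + 2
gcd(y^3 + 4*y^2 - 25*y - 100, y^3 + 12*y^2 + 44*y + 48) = y + 4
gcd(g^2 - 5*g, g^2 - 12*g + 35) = g - 5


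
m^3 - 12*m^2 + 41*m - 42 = (m - 7)*(m - 3)*(m - 2)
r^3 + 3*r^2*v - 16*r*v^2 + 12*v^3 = (r - 2*v)*(r - v)*(r + 6*v)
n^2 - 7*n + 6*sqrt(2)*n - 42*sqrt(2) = (n - 7)*(n + 6*sqrt(2))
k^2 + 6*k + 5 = (k + 1)*(k + 5)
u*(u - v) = u^2 - u*v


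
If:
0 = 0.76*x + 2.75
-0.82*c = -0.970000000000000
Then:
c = 1.18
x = -3.62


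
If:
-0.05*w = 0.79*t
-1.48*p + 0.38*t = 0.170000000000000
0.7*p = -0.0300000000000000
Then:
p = -0.04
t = 0.28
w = -4.43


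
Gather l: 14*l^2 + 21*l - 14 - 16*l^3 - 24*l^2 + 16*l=-16*l^3 - 10*l^2 + 37*l - 14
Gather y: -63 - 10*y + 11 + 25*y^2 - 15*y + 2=25*y^2 - 25*y - 50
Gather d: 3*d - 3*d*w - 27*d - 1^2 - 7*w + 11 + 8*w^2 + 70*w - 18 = d*(-3*w - 24) + 8*w^2 + 63*w - 8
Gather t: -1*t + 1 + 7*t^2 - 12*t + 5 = 7*t^2 - 13*t + 6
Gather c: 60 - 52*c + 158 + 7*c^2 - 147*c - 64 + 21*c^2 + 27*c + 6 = 28*c^2 - 172*c + 160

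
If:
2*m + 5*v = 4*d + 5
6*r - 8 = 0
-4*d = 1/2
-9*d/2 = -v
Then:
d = -1/8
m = 117/32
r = 4/3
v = -9/16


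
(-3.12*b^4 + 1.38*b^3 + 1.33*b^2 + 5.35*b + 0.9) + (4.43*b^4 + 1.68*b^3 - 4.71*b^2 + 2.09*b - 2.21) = 1.31*b^4 + 3.06*b^3 - 3.38*b^2 + 7.44*b - 1.31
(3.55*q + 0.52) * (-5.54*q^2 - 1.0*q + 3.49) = -19.667*q^3 - 6.4308*q^2 + 11.8695*q + 1.8148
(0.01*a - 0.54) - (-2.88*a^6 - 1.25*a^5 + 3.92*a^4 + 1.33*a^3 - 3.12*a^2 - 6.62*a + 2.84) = 2.88*a^6 + 1.25*a^5 - 3.92*a^4 - 1.33*a^3 + 3.12*a^2 + 6.63*a - 3.38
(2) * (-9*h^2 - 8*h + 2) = -18*h^2 - 16*h + 4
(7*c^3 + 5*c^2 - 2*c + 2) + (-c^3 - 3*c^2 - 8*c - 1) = 6*c^3 + 2*c^2 - 10*c + 1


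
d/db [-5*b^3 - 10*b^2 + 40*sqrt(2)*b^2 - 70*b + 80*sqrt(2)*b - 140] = -15*b^2 - 20*b + 80*sqrt(2)*b - 70 + 80*sqrt(2)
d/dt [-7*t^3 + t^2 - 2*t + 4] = -21*t^2 + 2*t - 2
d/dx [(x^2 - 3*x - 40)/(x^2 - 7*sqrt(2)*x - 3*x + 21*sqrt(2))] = ((2*x - 3)*(x^2 - 7*sqrt(2)*x - 3*x + 21*sqrt(2)) - (-2*x + 3 + 7*sqrt(2))*(-x^2 + 3*x + 40))/(x^2 - 7*sqrt(2)*x - 3*x + 21*sqrt(2))^2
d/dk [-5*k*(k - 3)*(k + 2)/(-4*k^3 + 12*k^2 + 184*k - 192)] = 5*(-k^4 - 40*k^3 + 86*k^2 - 48*k - 144)/(2*(k^6 - 6*k^5 - 83*k^4 + 372*k^3 + 1828*k^2 - 4416*k + 2304))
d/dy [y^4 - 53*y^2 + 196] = 4*y^3 - 106*y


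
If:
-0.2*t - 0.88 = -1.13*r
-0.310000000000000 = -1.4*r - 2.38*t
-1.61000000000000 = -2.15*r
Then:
No Solution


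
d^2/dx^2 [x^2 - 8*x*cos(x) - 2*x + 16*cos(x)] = 8*x*cos(x) - 16*sqrt(2)*cos(x + pi/4) + 2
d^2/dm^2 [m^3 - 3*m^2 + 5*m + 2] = 6*m - 6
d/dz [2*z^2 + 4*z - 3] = 4*z + 4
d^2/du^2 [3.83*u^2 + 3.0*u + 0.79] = 7.66000000000000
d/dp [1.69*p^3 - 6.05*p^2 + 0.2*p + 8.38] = 5.07*p^2 - 12.1*p + 0.2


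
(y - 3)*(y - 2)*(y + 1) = y^3 - 4*y^2 + y + 6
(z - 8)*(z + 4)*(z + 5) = z^3 + z^2 - 52*z - 160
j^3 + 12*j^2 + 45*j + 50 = (j + 2)*(j + 5)^2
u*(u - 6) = u^2 - 6*u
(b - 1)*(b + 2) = b^2 + b - 2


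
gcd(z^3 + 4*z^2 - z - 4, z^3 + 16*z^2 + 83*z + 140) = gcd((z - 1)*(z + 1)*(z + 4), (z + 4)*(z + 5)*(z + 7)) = z + 4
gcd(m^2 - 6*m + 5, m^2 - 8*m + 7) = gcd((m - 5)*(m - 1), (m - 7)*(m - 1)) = m - 1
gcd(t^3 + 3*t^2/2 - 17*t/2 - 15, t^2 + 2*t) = t + 2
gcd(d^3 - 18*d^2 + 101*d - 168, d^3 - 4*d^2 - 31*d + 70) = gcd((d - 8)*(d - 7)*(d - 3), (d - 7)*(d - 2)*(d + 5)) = d - 7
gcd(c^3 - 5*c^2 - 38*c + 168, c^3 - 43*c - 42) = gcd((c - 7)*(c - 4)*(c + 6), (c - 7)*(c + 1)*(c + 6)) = c^2 - c - 42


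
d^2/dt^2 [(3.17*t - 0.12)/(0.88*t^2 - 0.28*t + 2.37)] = ((1.9864 - 16.7376*t)*(0.88*t^2 - 0.28*t + 2.37) + (1.76*t - 0.28)*(3.17*t - 0.12)*(3.52*t - 0.56))/(0.88*t^2 - 0.28*t + 2.37)^3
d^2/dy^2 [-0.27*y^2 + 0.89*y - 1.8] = -0.540000000000000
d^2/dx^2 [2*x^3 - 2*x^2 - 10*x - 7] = 12*x - 4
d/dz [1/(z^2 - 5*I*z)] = (-2*z + 5*I)/(z^2*(z - 5*I)^2)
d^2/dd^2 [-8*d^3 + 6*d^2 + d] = 12 - 48*d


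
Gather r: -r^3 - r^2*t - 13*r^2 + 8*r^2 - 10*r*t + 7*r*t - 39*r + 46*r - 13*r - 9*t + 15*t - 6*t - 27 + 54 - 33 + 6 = -r^3 + r^2*(-t - 5) + r*(-3*t - 6)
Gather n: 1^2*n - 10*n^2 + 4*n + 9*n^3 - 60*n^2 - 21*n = 9*n^3 - 70*n^2 - 16*n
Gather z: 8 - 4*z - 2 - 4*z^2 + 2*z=-4*z^2 - 2*z + 6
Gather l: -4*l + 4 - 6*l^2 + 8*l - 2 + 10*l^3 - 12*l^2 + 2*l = 10*l^3 - 18*l^2 + 6*l + 2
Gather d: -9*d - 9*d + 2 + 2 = 4 - 18*d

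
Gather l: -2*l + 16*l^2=16*l^2 - 2*l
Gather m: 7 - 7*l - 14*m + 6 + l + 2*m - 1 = -6*l - 12*m + 12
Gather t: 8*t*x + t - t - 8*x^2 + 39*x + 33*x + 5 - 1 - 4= 8*t*x - 8*x^2 + 72*x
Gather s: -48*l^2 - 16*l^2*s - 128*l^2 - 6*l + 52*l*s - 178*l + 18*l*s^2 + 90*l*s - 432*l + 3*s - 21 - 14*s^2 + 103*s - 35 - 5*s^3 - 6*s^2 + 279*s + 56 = -176*l^2 - 616*l - 5*s^3 + s^2*(18*l - 20) + s*(-16*l^2 + 142*l + 385)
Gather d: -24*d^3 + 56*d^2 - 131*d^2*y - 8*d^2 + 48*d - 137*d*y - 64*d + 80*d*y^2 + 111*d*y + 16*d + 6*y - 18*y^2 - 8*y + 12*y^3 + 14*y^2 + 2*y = -24*d^3 + d^2*(48 - 131*y) + d*(80*y^2 - 26*y) + 12*y^3 - 4*y^2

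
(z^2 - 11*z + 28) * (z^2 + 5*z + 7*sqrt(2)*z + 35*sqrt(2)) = z^4 - 6*z^3 + 7*sqrt(2)*z^3 - 42*sqrt(2)*z^2 - 27*z^2 - 189*sqrt(2)*z + 140*z + 980*sqrt(2)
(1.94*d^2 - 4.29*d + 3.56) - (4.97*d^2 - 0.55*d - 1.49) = -3.03*d^2 - 3.74*d + 5.05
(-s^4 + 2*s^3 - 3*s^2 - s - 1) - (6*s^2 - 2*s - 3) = -s^4 + 2*s^3 - 9*s^2 + s + 2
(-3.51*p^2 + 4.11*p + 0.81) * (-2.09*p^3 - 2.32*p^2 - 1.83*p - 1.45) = 7.3359*p^5 - 0.446700000000002*p^4 - 4.8048*p^3 - 4.311*p^2 - 7.4418*p - 1.1745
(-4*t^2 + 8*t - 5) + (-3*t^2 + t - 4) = -7*t^2 + 9*t - 9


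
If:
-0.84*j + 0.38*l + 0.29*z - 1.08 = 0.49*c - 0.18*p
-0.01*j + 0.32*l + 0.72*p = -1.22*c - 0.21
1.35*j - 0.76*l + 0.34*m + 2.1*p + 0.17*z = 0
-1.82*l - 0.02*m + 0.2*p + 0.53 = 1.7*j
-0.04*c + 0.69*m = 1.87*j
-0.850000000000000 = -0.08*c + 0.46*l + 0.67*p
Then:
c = 0.51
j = 0.40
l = -0.21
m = 1.12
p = -1.06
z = 6.70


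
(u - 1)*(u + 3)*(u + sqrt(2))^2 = u^4 + 2*u^3 + 2*sqrt(2)*u^3 - u^2 + 4*sqrt(2)*u^2 - 6*sqrt(2)*u + 4*u - 6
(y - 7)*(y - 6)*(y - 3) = y^3 - 16*y^2 + 81*y - 126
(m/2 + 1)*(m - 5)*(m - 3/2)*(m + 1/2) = m^4/2 - 2*m^3 - 31*m^2/8 + 49*m/8 + 15/4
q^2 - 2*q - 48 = (q - 8)*(q + 6)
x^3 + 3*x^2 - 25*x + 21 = (x - 3)*(x - 1)*(x + 7)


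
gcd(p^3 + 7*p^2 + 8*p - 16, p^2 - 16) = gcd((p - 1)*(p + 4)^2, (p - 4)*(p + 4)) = p + 4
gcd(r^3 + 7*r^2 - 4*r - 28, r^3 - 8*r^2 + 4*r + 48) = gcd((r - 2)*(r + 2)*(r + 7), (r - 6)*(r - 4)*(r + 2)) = r + 2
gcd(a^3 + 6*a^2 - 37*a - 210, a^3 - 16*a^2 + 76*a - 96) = a - 6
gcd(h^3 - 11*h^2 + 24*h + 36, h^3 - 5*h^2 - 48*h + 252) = h^2 - 12*h + 36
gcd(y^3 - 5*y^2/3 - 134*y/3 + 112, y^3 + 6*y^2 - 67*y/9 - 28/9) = y + 7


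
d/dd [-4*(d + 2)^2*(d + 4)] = 4*(-3*d - 10)*(d + 2)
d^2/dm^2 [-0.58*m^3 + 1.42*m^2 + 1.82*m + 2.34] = 2.84 - 3.48*m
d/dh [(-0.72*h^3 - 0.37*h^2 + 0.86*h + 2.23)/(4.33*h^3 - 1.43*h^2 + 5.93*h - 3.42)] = (2.6317*h^4 - 15.9868*h^3 - 22.5448*h^2 + 8.9086*h - 16.1651)/(18.7489*h^6 - 12.3838*h^5 + 53.3987*h^4 - 46.577*h^3 + 44.9461*h^2 - 40.5612*h + 11.6964)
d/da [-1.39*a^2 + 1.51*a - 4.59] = 1.51 - 2.78*a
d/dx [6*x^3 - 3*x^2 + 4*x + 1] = 18*x^2 - 6*x + 4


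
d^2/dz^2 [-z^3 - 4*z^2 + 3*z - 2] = -6*z - 8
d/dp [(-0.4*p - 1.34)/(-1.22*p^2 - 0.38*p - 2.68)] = (-0.488*p^2 - 3.2696*p + 0.5628)/(1.4884*p^4 + 0.9272*p^3 + 6.6836*p^2 + 2.0368*p + 7.1824)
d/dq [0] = 0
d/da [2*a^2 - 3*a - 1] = 4*a - 3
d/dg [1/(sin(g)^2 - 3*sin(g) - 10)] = (3 - 2*sin(g))*cos(g)/((sin(g) - 5)^2*(sin(g) + 2)^2)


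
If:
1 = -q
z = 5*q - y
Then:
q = -1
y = -z - 5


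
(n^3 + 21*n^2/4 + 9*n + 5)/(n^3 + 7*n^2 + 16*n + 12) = (n + 5/4)/(n + 3)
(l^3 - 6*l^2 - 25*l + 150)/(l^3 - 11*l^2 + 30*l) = (l + 5)/l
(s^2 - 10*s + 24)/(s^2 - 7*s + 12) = (s - 6)/(s - 3)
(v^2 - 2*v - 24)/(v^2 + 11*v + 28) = (v - 6)/(v + 7)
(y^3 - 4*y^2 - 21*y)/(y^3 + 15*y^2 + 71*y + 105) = y*(y - 7)/(y^2 + 12*y + 35)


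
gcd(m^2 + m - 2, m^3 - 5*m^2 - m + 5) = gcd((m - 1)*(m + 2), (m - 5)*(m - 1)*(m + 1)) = m - 1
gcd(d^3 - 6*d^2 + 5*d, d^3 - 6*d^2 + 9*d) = d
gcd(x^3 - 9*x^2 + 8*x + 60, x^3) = 1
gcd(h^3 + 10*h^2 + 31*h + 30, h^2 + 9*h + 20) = h + 5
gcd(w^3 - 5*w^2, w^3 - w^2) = w^2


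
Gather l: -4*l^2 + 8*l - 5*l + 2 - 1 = -4*l^2 + 3*l + 1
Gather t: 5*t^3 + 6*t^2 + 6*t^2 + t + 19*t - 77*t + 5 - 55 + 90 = 5*t^3 + 12*t^2 - 57*t + 40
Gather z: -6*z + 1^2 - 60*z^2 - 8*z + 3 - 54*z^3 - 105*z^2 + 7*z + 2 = -54*z^3 - 165*z^2 - 7*z + 6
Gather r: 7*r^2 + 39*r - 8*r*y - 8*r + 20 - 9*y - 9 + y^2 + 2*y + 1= 7*r^2 + r*(31 - 8*y) + y^2 - 7*y + 12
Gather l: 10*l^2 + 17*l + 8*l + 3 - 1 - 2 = 10*l^2 + 25*l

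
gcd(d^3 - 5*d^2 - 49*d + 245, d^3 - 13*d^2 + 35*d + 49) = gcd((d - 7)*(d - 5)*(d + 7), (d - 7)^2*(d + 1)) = d - 7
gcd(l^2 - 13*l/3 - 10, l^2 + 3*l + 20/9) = l + 5/3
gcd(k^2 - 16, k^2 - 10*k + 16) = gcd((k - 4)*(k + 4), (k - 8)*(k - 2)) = 1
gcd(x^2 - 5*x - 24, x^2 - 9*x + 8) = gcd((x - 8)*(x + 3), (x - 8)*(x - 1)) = x - 8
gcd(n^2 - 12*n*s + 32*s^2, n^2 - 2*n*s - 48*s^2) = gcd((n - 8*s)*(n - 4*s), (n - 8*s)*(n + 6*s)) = -n + 8*s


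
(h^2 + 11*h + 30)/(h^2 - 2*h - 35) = (h + 6)/(h - 7)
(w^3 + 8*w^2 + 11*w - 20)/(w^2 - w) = w + 9 + 20/w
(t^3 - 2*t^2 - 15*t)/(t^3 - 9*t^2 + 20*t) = (t + 3)/(t - 4)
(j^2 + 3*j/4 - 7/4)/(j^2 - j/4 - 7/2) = (j - 1)/(j - 2)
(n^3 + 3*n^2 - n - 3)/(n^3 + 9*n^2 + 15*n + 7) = (n^2 + 2*n - 3)/(n^2 + 8*n + 7)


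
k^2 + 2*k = k*(k + 2)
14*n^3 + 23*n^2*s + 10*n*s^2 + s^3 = (n + s)*(2*n + s)*(7*n + s)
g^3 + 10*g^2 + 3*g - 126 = (g - 3)*(g + 6)*(g + 7)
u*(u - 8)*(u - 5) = u^3 - 13*u^2 + 40*u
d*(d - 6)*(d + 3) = d^3 - 3*d^2 - 18*d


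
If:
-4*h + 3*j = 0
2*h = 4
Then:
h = 2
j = 8/3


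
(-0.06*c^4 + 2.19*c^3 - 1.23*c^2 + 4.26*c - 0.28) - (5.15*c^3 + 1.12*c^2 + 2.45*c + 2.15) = -0.06*c^4 - 2.96*c^3 - 2.35*c^2 + 1.81*c - 2.43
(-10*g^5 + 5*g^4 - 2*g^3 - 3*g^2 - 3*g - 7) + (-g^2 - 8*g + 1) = -10*g^5 + 5*g^4 - 2*g^3 - 4*g^2 - 11*g - 6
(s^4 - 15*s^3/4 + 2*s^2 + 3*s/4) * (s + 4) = s^5 + s^4/4 - 13*s^3 + 35*s^2/4 + 3*s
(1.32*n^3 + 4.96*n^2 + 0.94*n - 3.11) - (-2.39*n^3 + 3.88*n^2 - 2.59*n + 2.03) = 3.71*n^3 + 1.08*n^2 + 3.53*n - 5.14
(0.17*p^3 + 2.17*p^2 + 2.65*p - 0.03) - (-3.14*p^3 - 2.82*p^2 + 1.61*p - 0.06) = 3.31*p^3 + 4.99*p^2 + 1.04*p + 0.03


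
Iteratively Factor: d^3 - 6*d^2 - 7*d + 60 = (d + 3)*(d^2 - 9*d + 20) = (d - 4)*(d + 3)*(d - 5)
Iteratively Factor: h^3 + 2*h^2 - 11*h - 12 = (h - 3)*(h^2 + 5*h + 4) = (h - 3)*(h + 1)*(h + 4)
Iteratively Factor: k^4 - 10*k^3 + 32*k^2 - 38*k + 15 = (k - 1)*(k^3 - 9*k^2 + 23*k - 15) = (k - 3)*(k - 1)*(k^2 - 6*k + 5) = (k - 5)*(k - 3)*(k - 1)*(k - 1)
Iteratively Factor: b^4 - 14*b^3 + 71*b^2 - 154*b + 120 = (b - 2)*(b^3 - 12*b^2 + 47*b - 60) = (b - 4)*(b - 2)*(b^2 - 8*b + 15) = (b - 5)*(b - 4)*(b - 2)*(b - 3)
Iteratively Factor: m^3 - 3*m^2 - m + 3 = (m + 1)*(m^2 - 4*m + 3) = (m - 3)*(m + 1)*(m - 1)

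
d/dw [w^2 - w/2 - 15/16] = 2*w - 1/2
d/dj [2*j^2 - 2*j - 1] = 4*j - 2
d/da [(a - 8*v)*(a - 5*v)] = 2*a - 13*v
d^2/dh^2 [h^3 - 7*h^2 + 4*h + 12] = 6*h - 14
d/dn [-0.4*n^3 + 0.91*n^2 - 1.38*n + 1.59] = -1.2*n^2 + 1.82*n - 1.38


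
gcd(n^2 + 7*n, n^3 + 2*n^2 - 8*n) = n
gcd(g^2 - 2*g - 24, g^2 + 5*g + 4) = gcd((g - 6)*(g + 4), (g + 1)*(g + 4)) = g + 4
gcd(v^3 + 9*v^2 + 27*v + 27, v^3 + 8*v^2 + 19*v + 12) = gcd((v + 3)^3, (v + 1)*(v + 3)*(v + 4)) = v + 3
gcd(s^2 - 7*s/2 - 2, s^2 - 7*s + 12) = s - 4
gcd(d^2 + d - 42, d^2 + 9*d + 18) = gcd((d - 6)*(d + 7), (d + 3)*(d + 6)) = 1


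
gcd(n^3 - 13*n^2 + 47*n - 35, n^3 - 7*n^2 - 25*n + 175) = n^2 - 12*n + 35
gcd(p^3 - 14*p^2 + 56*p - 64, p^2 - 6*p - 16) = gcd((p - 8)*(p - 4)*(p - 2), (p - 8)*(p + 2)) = p - 8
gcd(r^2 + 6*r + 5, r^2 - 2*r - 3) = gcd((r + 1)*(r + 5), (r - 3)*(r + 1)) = r + 1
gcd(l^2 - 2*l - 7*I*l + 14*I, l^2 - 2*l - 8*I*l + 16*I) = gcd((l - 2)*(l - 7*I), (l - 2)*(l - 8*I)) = l - 2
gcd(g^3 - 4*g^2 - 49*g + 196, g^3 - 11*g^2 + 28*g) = g^2 - 11*g + 28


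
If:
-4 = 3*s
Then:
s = -4/3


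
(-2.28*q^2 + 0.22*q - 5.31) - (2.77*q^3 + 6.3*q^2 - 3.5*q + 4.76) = -2.77*q^3 - 8.58*q^2 + 3.72*q - 10.07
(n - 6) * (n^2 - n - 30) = n^3 - 7*n^2 - 24*n + 180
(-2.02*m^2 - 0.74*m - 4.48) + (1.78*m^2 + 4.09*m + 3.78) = -0.24*m^2 + 3.35*m - 0.700000000000001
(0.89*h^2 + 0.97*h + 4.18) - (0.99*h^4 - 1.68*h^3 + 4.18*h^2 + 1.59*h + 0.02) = -0.99*h^4 + 1.68*h^3 - 3.29*h^2 - 0.62*h + 4.16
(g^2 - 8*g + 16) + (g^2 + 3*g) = 2*g^2 - 5*g + 16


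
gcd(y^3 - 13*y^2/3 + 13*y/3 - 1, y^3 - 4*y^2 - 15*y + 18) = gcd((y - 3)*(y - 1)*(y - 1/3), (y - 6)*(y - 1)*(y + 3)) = y - 1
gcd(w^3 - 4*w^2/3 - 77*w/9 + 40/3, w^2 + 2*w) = 1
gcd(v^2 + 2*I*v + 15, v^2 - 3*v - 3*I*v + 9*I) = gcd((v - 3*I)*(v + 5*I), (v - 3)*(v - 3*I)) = v - 3*I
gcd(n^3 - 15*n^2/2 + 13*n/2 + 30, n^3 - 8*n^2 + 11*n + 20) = n^2 - 9*n + 20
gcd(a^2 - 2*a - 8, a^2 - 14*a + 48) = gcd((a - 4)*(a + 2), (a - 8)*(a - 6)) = 1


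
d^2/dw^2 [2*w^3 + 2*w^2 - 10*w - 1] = 12*w + 4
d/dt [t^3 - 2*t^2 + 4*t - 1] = 3*t^2 - 4*t + 4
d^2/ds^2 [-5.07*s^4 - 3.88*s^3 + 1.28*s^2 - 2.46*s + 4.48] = -60.84*s^2 - 23.28*s + 2.56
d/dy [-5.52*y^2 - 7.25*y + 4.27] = -11.04*y - 7.25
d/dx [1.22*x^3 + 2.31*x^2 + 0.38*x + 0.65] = 3.66*x^2 + 4.62*x + 0.38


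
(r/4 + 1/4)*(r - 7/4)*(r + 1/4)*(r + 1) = r^4/4 + r^3/8 - 39*r^2/64 - 19*r/32 - 7/64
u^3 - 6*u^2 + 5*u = u*(u - 5)*(u - 1)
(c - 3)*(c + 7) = c^2 + 4*c - 21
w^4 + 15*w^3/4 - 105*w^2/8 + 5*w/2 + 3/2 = (w - 2)*(w - 1/2)*(w + 1/4)*(w + 6)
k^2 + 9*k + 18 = (k + 3)*(k + 6)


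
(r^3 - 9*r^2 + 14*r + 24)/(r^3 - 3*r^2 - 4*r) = (r - 6)/r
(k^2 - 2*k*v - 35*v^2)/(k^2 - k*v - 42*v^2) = (k + 5*v)/(k + 6*v)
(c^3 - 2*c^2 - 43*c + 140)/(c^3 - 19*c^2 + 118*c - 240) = (c^2 + 3*c - 28)/(c^2 - 14*c + 48)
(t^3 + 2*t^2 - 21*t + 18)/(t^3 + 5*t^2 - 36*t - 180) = (t^2 - 4*t + 3)/(t^2 - t - 30)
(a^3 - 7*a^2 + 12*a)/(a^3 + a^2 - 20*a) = (a - 3)/(a + 5)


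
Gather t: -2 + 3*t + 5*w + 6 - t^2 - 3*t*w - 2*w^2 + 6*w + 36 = -t^2 + t*(3 - 3*w) - 2*w^2 + 11*w + 40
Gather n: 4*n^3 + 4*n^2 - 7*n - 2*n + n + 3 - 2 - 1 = 4*n^3 + 4*n^2 - 8*n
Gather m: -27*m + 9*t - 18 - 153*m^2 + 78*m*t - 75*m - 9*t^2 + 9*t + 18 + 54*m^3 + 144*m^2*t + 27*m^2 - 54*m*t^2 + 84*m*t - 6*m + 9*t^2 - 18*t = 54*m^3 + m^2*(144*t - 126) + m*(-54*t^2 + 162*t - 108)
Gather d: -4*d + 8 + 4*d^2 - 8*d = 4*d^2 - 12*d + 8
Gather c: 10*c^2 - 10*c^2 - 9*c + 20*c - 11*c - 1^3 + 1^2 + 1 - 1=0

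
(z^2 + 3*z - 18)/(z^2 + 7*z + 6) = (z - 3)/(z + 1)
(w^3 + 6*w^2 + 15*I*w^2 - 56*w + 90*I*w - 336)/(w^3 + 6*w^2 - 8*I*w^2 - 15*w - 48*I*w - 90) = (w^2 + 15*I*w - 56)/(w^2 - 8*I*w - 15)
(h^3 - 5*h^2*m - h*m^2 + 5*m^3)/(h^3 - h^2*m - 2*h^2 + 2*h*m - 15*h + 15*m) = (h^2 - 4*h*m - 5*m^2)/(h^2 - 2*h - 15)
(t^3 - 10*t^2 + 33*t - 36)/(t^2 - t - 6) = (t^2 - 7*t + 12)/(t + 2)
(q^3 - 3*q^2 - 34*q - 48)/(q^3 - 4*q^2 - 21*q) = (q^2 - 6*q - 16)/(q*(q - 7))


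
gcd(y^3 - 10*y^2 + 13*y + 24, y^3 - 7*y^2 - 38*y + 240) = y - 8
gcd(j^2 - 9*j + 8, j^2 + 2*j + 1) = 1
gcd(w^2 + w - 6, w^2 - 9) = w + 3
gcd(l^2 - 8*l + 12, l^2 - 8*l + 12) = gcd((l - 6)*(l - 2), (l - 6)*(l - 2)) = l^2 - 8*l + 12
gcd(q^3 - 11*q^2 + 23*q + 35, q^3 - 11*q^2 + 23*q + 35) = q^3 - 11*q^2 + 23*q + 35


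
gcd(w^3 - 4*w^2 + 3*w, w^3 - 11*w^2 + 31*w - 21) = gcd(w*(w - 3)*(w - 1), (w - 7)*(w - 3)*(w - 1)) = w^2 - 4*w + 3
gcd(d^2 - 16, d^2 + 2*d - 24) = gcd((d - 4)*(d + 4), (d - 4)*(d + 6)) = d - 4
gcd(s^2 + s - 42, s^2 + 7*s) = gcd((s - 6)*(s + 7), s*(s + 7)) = s + 7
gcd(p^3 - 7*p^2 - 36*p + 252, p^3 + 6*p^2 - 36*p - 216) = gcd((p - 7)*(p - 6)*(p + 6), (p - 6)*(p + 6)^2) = p^2 - 36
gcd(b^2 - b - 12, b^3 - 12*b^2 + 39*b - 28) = b - 4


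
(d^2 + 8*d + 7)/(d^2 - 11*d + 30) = (d^2 + 8*d + 7)/(d^2 - 11*d + 30)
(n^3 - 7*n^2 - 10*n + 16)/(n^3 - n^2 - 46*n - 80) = (n - 1)/(n + 5)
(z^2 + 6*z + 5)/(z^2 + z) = (z + 5)/z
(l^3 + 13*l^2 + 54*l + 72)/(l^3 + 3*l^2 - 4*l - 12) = (l^2 + 10*l + 24)/(l^2 - 4)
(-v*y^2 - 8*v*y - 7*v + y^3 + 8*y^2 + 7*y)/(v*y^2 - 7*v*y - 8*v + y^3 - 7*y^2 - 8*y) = (-v*y - 7*v + y^2 + 7*y)/(v*y - 8*v + y^2 - 8*y)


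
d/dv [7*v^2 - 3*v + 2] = 14*v - 3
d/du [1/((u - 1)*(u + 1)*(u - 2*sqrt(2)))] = (-(u - 1)*(u + 1) - (u - 1)*(u - 2*sqrt(2)) - (u + 1)*(u - 2*sqrt(2)))/((u - 1)^2*(u + 1)^2*(u - 2*sqrt(2))^2)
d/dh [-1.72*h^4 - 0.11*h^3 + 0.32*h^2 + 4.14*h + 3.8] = -6.88*h^3 - 0.33*h^2 + 0.64*h + 4.14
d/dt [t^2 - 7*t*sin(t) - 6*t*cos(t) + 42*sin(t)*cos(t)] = 6*t*sin(t) - 7*t*cos(t) + 2*t - 7*sin(t) - 6*cos(t) + 42*cos(2*t)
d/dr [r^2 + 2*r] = 2*r + 2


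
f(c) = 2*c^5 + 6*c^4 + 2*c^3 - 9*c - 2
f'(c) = 10*c^4 + 24*c^3 + 6*c^2 - 9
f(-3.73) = -354.83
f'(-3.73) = 764.68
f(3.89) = 3236.07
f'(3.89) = 3784.33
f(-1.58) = 22.03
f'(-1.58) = -26.36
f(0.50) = -5.81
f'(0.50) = -3.88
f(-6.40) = -11877.19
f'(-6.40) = 10722.52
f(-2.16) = 33.85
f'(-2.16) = -5.19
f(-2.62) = 21.42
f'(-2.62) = 71.75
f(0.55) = -5.97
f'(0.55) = -2.28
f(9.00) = 158839.00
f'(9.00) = 83583.00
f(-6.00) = -8156.00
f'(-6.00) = 7983.00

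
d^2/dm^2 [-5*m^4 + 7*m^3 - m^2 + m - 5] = -60*m^2 + 42*m - 2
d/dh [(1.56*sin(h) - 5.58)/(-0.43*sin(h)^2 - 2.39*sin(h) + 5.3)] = (0.6708*sin(h)^2 - 4.7988*sin(h) - 5.0682)*cos(h)/(0.1849*sin(h)^4 + 2.0554*sin(h)^3 + 1.1541*sin(h)^2 - 25.334*sin(h) + 28.09)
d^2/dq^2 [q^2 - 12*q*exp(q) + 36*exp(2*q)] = -12*q*exp(q) + 144*exp(2*q) - 24*exp(q) + 2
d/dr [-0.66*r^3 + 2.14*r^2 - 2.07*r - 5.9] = -1.98*r^2 + 4.28*r - 2.07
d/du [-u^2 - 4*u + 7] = -2*u - 4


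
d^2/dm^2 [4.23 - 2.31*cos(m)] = 2.31*cos(m)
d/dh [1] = 0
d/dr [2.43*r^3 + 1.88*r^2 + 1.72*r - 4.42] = 7.29*r^2 + 3.76*r + 1.72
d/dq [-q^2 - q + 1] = -2*q - 1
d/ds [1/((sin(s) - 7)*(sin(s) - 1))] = 2*(4 - sin(s))*cos(s)/((sin(s) - 7)^2*(sin(s) - 1)^2)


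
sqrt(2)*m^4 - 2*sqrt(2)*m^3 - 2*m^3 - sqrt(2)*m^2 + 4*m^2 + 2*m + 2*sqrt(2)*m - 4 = (m - 2)*(m - 1)*(m - sqrt(2))*(sqrt(2)*m + sqrt(2))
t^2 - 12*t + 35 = (t - 7)*(t - 5)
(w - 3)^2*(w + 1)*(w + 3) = w^4 - 2*w^3 - 12*w^2 + 18*w + 27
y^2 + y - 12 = (y - 3)*(y + 4)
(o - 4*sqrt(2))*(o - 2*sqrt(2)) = o^2 - 6*sqrt(2)*o + 16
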